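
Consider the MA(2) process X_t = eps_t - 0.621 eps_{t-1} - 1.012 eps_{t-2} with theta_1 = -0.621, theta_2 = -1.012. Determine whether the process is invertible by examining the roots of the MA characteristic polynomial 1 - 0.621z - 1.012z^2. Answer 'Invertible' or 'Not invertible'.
\text{Not invertible}

The MA(q) characteristic polynomial is P(z) = 1 - 0.621z - 1.012z^2.
Invertibility requires all roots to lie outside the unit circle, i.e. |z| > 1 for every root.
Set 1 + (-0.621) z + (-1.012) z^2 = 0, i.e. a z^2 + b z + c = 0 with a = -1.012, b = -0.621, c = 1.
Discriminant D = b^2 - 4ac = (-0.621)^2 - 4*(-1.012)*1 = 0.385641 - (-4.048) = 4.433641.
D >= 0, so the roots are real: z = (-b +/- sqrt(D)) / (2a) = (0.621 +/- 2.105621) / (-2.024).
  z_1 = (0.621 + 2.105621) / (-2.024) = -1.3471,   |z_1| = 1.3471.
  z_2 = (0.621 - 2.105621) / (-2.024) = 0.7335,   |z_2| = 0.7335.
Moduli of all roots: 1.3471, 0.7335.
All moduli strictly greater than 1? No.
Verdict: Not invertible.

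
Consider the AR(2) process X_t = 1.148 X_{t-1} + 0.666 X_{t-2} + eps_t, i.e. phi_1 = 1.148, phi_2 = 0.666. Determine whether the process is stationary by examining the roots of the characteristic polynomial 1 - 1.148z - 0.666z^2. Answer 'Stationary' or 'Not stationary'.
\text{Not stationary}

The AR(p) characteristic polynomial is P(z) = 1 - 1.148z - 0.666z^2.
Stationarity requires all roots to lie outside the unit circle, i.e. |z| > 1 for every root.
Set 1 + (-1.148) z + (-0.666) z^2 = 0, i.e. a z^2 + b z + c = 0 with a = -0.666, b = -1.148, c = 1.
Discriminant D = b^2 - 4ac = (-1.148)^2 - 4*(-0.666)*1 = 1.317904 - (-2.664) = 3.981904.
D >= 0, so the roots are real: z = (-b +/- sqrt(D)) / (2a) = (1.148 +/- 1.995471) / (-1.332).
  z_1 = (1.148 + 1.995471) / (-1.332) = -2.36,   |z_1| = 2.36.
  z_2 = (1.148 - 1.995471) / (-1.332) = 0.6362,   |z_2| = 0.6362.
Moduli of all roots: 2.3600, 0.6362.
All moduli strictly greater than 1? No.
Verdict: Not stationary.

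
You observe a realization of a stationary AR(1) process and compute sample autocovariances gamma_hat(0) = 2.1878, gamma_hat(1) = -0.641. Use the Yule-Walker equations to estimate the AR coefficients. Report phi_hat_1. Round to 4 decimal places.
\hat\phi_{1} = -0.2930

The Yule-Walker equations for an AR(p) process read, in matrix form,
  Gamma_p phi = r_p,   with   (Gamma_p)_{ij} = gamma(|i - j|),
                       (r_p)_i = gamma(i),   i,j = 1..p.
Substitute the sample gammas (Toeplitz matrix and right-hand side of size 1):
  Gamma_p = [[2.1878]]
  r_p     = [-0.641]
With p = 1 this is the single equation gamma(0) phi_1 = gamma(1):
  phi_hat_1 = gamma(1) / gamma(0) = -0.641 / 2.1878 = -0.2930.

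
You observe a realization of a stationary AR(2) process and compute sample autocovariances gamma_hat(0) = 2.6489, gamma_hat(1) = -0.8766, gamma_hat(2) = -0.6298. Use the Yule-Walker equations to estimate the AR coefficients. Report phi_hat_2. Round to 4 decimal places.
\hat\phi_{2} = -0.3900

The Yule-Walker equations for an AR(p) process read, in matrix form,
  Gamma_p phi = r_p,   with   (Gamma_p)_{ij} = gamma(|i - j|),
                       (r_p)_i = gamma(i),   i,j = 1..p.
Substitute the sample gammas (Toeplitz matrix and right-hand side of size 2):
  Gamma_p = [[2.6489, -0.8766], [-0.8766, 2.6489]]
  r_p     = [-0.8766, -0.6298]
Written out:
  2.6489 phi_1 - 0.8766 phi_2 = -0.8766
  -0.8766 phi_1 + 2.6489 phi_2 = -0.6298
Solve by Cramer's rule:
  det = gamma(0)^2 - gamma(1)^2 = (2.6489)^2 - (-0.8766)^2 = 7.01667121 - 0.76842756 = 6.24824365
  phi_hat_1 = [gamma(1) gamma(0) - gamma(1) gamma(2)] / det = [(-0.8766)(2.6489) - (-0.8766)(-0.6298)] / 6.24824365 = -2.87410842 / 6.24824365 = -0.46
  phi_hat_2 = [gamma(0) gamma(2) - gamma(1)^2] / det = [(2.6489)(-0.6298) - (-0.8766)^2] / 6.24824365 = -2.43670478 / 6.24824365 = -0.39
So phi_hat = [-0.4600, -0.3900].
Therefore phi_hat_2 = -0.3900.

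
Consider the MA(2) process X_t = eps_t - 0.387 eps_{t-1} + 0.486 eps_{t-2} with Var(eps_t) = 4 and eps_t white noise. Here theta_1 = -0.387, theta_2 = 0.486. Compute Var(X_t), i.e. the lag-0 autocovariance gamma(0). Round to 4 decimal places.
\gamma(0) = 5.5439

For an MA(q) process X_t = eps_t + sum_i theta_i eps_{t-i} with
Var(eps_t) = sigma^2, the variance is
  gamma(0) = sigma^2 * (1 + sum_i theta_i^2).
  sum_i theta_i^2 = (-0.387)^2 + (0.486)^2 = 0.149769 + 0.236196 = 0.385965.
  gamma(0) = 4 * (1 + 0.385965) = 4 * 1.385965 = 5.54386, which rounds to 5.5439.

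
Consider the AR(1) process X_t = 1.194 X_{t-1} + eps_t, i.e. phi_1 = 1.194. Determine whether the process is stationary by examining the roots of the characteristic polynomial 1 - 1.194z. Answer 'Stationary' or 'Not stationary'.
\text{Not stationary}

The AR(p) characteristic polynomial is P(z) = 1 - 1.194z.
Stationarity requires all roots to lie outside the unit circle, i.e. |z| > 1 for every root.
This is linear in z: 1 + (-1.194) z = 0  =>  z = -1/(-1.194) = 0.837521,  |z| = 0.837521.
Moduli of all roots: 0.8375.
All moduli strictly greater than 1? No.
Verdict: Not stationary.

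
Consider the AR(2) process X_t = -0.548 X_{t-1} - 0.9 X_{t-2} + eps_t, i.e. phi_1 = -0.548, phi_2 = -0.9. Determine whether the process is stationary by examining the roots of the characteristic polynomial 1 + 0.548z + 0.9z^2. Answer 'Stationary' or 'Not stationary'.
\text{Stationary}

The AR(p) characteristic polynomial is P(z) = 1 + 0.548z + 0.9z^2.
Stationarity requires all roots to lie outside the unit circle, i.e. |z| > 1 for every root.
Set 1 + (0.548) z + (0.9) z^2 = 0, i.e. a z^2 + b z + c = 0 with a = 0.9, b = 0.548, c = 1.
Discriminant D = b^2 - 4ac = (0.548)^2 - 4*(0.9)*1 = 0.300304 - (3.6) = -3.299696.
D < 0, so the roots are the complex-conjugate pair z = (-b +/- i sqrt(-D)) / (2a) = -0.3044 +/- 1.0092i.
For a conjugate pair |z|^2 = z * conj(z) = (product of roots) = c/a = 1/(0.9) = 1.111111, so |z| = sqrt(1.111111) = 1.0541 for both roots.
Moduli of all roots: 1.0541, 1.0541.
All moduli strictly greater than 1? Yes.
Verdict: Stationary.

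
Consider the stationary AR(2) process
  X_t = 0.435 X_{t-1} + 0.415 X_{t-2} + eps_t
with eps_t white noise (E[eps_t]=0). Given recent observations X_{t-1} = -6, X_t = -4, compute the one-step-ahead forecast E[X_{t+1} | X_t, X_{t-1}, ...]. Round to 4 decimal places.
E[X_{t+1} \mid \mathcal F_t] = -4.2300

For an AR(p) model X_t = c + sum_i phi_i X_{t-i} + eps_t, the
one-step-ahead conditional mean is
  E[X_{t+1} | X_t, ...] = c + sum_i phi_i X_{t+1-i}.
Substitute known values:
  E[X_{t+1} | ...] = (0.435) * (-4) + (0.415) * (-6)
                   = -4.2300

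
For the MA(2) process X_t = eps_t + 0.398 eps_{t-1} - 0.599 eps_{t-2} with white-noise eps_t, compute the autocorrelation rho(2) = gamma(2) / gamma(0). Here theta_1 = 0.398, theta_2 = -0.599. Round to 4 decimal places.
\rho(2) = -0.3948

For an MA(q) process with theta_0 = 1, the autocovariance is
  gamma(k) = sigma^2 * sum_{i=0..q-k} theta_i * theta_{i+k},
and rho(k) = gamma(k) / gamma(0). Sigma^2 cancels.
  numerator   = (1)*(-0.599) = -0.599.
  denominator = (1)^2 + (0.398)^2 + (-0.599)^2 = 1.517205.
  rho(2) = -0.599 / 1.517205 = -0.3948.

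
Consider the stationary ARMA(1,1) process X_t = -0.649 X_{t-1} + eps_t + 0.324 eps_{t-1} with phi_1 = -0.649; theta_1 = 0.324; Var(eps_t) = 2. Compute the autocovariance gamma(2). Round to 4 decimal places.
\gamma(2) = 0.5756

Multiply the model equation by X_{t-k} and take expectations. With theta_0 = psi_0 = 1 and psi_j the MA(infinity) weights, this gives
  gamma(k) - sum_i phi_i gamma(k-i) = c_k,
  c_k = sigma^2 * sum_{j=k..q} theta_j psi_{j-k}   (c_k = 0 for k > q),
using gamma(-m) = gamma(m).
psi-weights needed (psi_j = theta_j + sum_i phi_i psi_{j-i}):
  psi_1 = theta_1 + phi_1 = 0.324 + (-0.649) = -0.325
Right-hand sides:
  c_0 = sigma^2 (1 + theta_1 psi_1) = 2 * (1 + (0.324)(-0.325)) = 2 * 0.8947 = 1.7894
  c_1 = sigma^2 theta_1 = 2 * (0.324) = 0.648
  c_2 = 0
Equations for k = 0 and k = 1 (AR order 1):
  gamma(0) = phi_1 gamma(1) + c_0
  gamma(1) = phi_1 gamma(0) + c_1
Substituting the second into the first: gamma(0) (1 - phi_1^2) = c_0 + phi_1 c_1, so
  gamma(0) = (c_0 + phi_1 c_1) / (1 - phi_1^2) = (1.7894 + (-0.649)(0.648)) / (1 - (-0.649)^2) = 1.368848 / 0.578799 = 2.36498.
  gamma(1) = phi_1 gamma(0) + c_1 = (-0.649)(2.36498) + (0.648) = -0.886872.
For k = 2 (> q): gamma(2) = phi_1 gamma(1) = (-0.649)(-0.886872) = 0.57558.
Therefore gamma(2) = 0.5756 (to 4 decimal places).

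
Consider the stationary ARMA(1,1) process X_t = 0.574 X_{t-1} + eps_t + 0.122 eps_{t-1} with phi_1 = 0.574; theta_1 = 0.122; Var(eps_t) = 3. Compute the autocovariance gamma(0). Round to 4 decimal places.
\gamma(0) = 5.1673

Multiply the model equation by X_{t-k} and take expectations. With theta_0 = psi_0 = 1 and psi_j the MA(infinity) weights, this gives
  gamma(k) - sum_i phi_i gamma(k-i) = c_k,
  c_k = sigma^2 * sum_{j=k..q} theta_j psi_{j-k}   (c_k = 0 for k > q),
using gamma(-m) = gamma(m).
psi-weights needed (psi_j = theta_j + sum_i phi_i psi_{j-i}):
  psi_1 = theta_1 + phi_1 = 0.122 + (0.574) = 0.696
Right-hand sides:
  c_0 = sigma^2 (1 + theta_1 psi_1) = 3 * (1 + (0.122)(0.696)) = 3 * 1.084912 = 3.254736
  c_1 = sigma^2 theta_1 = 3 * (0.122) = 0.366
  c_2 = 0
Equations for k = 0 and k = 1 (AR order 1):
  gamma(0) = phi_1 gamma(1) + c_0
  gamma(1) = phi_1 gamma(0) + c_1
Substituting the second into the first: gamma(0) (1 - phi_1^2) = c_0 + phi_1 c_1, so
  gamma(0) = (c_0 + phi_1 c_1) / (1 - phi_1^2) = (3.254736 + (0.574)(0.366)) / (1 - (0.574)^2) = 3.46482 / 0.670524 = 5.167332.
Therefore gamma(0) = 5.1673 (to 4 decimal places).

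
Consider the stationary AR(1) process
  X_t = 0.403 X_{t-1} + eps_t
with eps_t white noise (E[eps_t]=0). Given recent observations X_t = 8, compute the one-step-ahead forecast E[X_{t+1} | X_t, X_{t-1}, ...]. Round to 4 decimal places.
E[X_{t+1} \mid \mathcal F_t] = 3.2240

For an AR(p) model X_t = c + sum_i phi_i X_{t-i} + eps_t, the
one-step-ahead conditional mean is
  E[X_{t+1} | X_t, ...] = c + sum_i phi_i X_{t+1-i}.
Substitute known values:
  E[X_{t+1} | ...] = (0.403) * (8)
                   = 3.2240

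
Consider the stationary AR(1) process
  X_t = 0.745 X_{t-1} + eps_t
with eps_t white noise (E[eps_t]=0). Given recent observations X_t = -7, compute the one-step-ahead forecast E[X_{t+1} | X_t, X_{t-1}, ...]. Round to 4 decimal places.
E[X_{t+1} \mid \mathcal F_t] = -5.2150

For an AR(p) model X_t = c + sum_i phi_i X_{t-i} + eps_t, the
one-step-ahead conditional mean is
  E[X_{t+1} | X_t, ...] = c + sum_i phi_i X_{t+1-i}.
Substitute known values:
  E[X_{t+1} | ...] = (0.745) * (-7)
                   = -5.2150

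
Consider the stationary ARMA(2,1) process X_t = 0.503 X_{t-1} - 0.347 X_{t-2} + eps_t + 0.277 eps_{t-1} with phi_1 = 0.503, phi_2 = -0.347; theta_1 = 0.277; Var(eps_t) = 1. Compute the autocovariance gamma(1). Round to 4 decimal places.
\gamma(1) = 0.8389

Multiply the model equation by X_{t-k} and take expectations. With theta_0 = psi_0 = 1 and psi_j the MA(infinity) weights, this gives
  gamma(k) - sum_i phi_i gamma(k-i) = c_k,
  c_k = sigma^2 * sum_{j=k..q} theta_j psi_{j-k}   (c_k = 0 for k > q),
using gamma(-m) = gamma(m).
psi-weights needed (psi_j = theta_j + sum_i phi_i psi_{j-i}):
  psi_1 = theta_1 + phi_1 = 0.277 + (0.503) = 0.78
Right-hand sides:
  c_0 = sigma^2 (1 + theta_1 psi_1) = 1 * (1 + (0.277)(0.78)) = 1 * 1.21606 = 1.21606
  c_1 = sigma^2 theta_1 = 1 * (0.277) = 0.277
  c_2 = 0
Equations for k = 0, 1, 2 (AR order 2, c_2 = 0):
  (E0) gamma(0) = phi_1 gamma(1) + phi_2 gamma(2) + c_0
  (E1) gamma(1) = phi_1 gamma(0) + phi_2 gamma(1) + c_1
  (E2) gamma(2) = phi_1 gamma(1) + phi_2 gamma(0)
From (E1): gamma(1) = A gamma(0) + B with
  A = phi_1 / (1 - phi_2) = 0.503 / 1.347 = 0.373422,   B = c_1 / (1 - phi_2) = 0.277 / 1.347 = 0.205642.
Insert (E2) into (E0): gamma(0) (1 - phi_2^2) = phi_1 (1 + phi_2) gamma(1) + c_0.
  phi_1 (1 + phi_2) = (0.503)(0.653) = 0.328459,   1 - phi_2^2 = 0.879591.
Replace gamma(1) by A gamma(0) + B and collect gamma(0):
  gamma(0) [0.879591 - (0.328459)(0.373422)] = (0.328459)(0.205642) + 1.21606
  gamma(0) * 0.756937 = 1.283605
  gamma(0) = 1.283605 / 0.756937 = 1.695788.
  gamma(1) = A gamma(0) + B = (0.373422)(1.695788) + (0.205642) = 0.838888.
Therefore gamma(1) = 0.8389 (to 4 decimal places).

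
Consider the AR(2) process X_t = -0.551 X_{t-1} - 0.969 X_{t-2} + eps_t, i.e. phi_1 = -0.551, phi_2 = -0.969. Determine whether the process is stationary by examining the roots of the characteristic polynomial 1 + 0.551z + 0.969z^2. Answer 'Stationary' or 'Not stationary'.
\text{Stationary}

The AR(p) characteristic polynomial is P(z) = 1 + 0.551z + 0.969z^2.
Stationarity requires all roots to lie outside the unit circle, i.e. |z| > 1 for every root.
Set 1 + (0.551) z + (0.969) z^2 = 0, i.e. a z^2 + b z + c = 0 with a = 0.969, b = 0.551, c = 1.
Discriminant D = b^2 - 4ac = (0.551)^2 - 4*(0.969)*1 = 0.303601 - (3.876) = -3.572399.
D < 0, so the roots are the complex-conjugate pair z = (-b +/- i sqrt(-D)) / (2a) = -0.2843 +/- 0.9753i.
For a conjugate pair |z|^2 = z * conj(z) = (product of roots) = c/a = 1/(0.969) = 1.031992, so |z| = sqrt(1.031992) = 1.0159 for both roots.
Moduli of all roots: 1.0159, 1.0159.
All moduli strictly greater than 1? Yes.
Verdict: Stationary.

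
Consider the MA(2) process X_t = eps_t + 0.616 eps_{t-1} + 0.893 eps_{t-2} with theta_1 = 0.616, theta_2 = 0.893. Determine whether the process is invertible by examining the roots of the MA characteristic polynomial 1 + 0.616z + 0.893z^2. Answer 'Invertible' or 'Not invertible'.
\text{Invertible}

The MA(q) characteristic polynomial is P(z) = 1 + 0.616z + 0.893z^2.
Invertibility requires all roots to lie outside the unit circle, i.e. |z| > 1 for every root.
Set 1 + (0.616) z + (0.893) z^2 = 0, i.e. a z^2 + b z + c = 0 with a = 0.893, b = 0.616, c = 1.
Discriminant D = b^2 - 4ac = (0.616)^2 - 4*(0.893)*1 = 0.379456 - (3.572) = -3.192544.
D < 0, so the roots are the complex-conjugate pair z = (-b +/- i sqrt(-D)) / (2a) = -0.3449 +/- 1.0004i.
For a conjugate pair |z|^2 = z * conj(z) = (product of roots) = c/a = 1/(0.893) = 1.119821, so |z| = sqrt(1.119821) = 1.0582 for both roots.
Moduli of all roots: 1.0582, 1.0582.
All moduli strictly greater than 1? Yes.
Verdict: Invertible.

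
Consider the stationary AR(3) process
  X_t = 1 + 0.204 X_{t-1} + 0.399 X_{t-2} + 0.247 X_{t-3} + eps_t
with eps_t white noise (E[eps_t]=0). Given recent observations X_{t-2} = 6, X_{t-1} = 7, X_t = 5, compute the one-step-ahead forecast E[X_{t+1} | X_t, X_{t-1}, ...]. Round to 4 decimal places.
E[X_{t+1} \mid \mathcal F_t] = 6.2950

For an AR(p) model X_t = c + sum_i phi_i X_{t-i} + eps_t, the
one-step-ahead conditional mean is
  E[X_{t+1} | X_t, ...] = c + sum_i phi_i X_{t+1-i}.
Substitute known values:
  E[X_{t+1} | ...] = 1 + (0.204) * (5) + (0.399) * (7) + (0.247) * (6)
                   = 6.2950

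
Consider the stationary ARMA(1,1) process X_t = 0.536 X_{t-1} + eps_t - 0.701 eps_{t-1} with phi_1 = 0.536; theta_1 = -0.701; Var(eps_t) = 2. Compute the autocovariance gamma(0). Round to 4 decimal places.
\gamma(0) = 2.0764

Multiply the model equation by X_{t-k} and take expectations. With theta_0 = psi_0 = 1 and psi_j the MA(infinity) weights, this gives
  gamma(k) - sum_i phi_i gamma(k-i) = c_k,
  c_k = sigma^2 * sum_{j=k..q} theta_j psi_{j-k}   (c_k = 0 for k > q),
using gamma(-m) = gamma(m).
psi-weights needed (psi_j = theta_j + sum_i phi_i psi_{j-i}):
  psi_1 = theta_1 + phi_1 = -0.701 + (0.536) = -0.165
Right-hand sides:
  c_0 = sigma^2 (1 + theta_1 psi_1) = 2 * (1 + (-0.701)(-0.165)) = 2 * 1.115665 = 2.23133
  c_1 = sigma^2 theta_1 = 2 * (-0.701) = -1.402
  c_2 = 0
Equations for k = 0 and k = 1 (AR order 1):
  gamma(0) = phi_1 gamma(1) + c_0
  gamma(1) = phi_1 gamma(0) + c_1
Substituting the second into the first: gamma(0) (1 - phi_1^2) = c_0 + phi_1 c_1, so
  gamma(0) = (c_0 + phi_1 c_1) / (1 - phi_1^2) = (2.23133 + (0.536)(-1.402)) / (1 - (0.536)^2) = 1.479858 / 0.712704 = 2.076399.
Therefore gamma(0) = 2.0764 (to 4 decimal places).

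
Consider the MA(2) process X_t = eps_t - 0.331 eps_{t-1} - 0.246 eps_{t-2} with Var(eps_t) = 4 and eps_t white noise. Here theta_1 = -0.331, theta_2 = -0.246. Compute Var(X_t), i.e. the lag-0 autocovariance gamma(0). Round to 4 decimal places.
\gamma(0) = 4.6803

For an MA(q) process X_t = eps_t + sum_i theta_i eps_{t-i} with
Var(eps_t) = sigma^2, the variance is
  gamma(0) = sigma^2 * (1 + sum_i theta_i^2).
  sum_i theta_i^2 = (-0.331)^2 + (-0.246)^2 = 0.109561 + 0.060516 = 0.170077.
  gamma(0) = 4 * (1 + 0.170077) = 4 * 1.170077 = 4.680308, which rounds to 4.6803.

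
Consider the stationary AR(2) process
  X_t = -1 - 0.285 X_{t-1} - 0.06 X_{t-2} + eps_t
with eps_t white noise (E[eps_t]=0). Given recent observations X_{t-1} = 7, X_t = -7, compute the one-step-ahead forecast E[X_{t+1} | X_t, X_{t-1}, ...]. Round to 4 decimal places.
E[X_{t+1} \mid \mathcal F_t] = 0.5750

For an AR(p) model X_t = c + sum_i phi_i X_{t-i} + eps_t, the
one-step-ahead conditional mean is
  E[X_{t+1} | X_t, ...] = c + sum_i phi_i X_{t+1-i}.
Substitute known values:
  E[X_{t+1} | ...] = -1 + (-0.285) * (-7) + (-0.06) * (7)
                   = 0.5750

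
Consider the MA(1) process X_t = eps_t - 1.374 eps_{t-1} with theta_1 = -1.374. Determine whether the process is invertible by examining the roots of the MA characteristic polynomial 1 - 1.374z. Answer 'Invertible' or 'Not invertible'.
\text{Not invertible}

The MA(q) characteristic polynomial is P(z) = 1 - 1.374z.
Invertibility requires all roots to lie outside the unit circle, i.e. |z| > 1 for every root.
This is linear in z: 1 + (-1.374) z = 0  =>  z = -1/(-1.374) = 0.727802,  |z| = 0.727802.
Moduli of all roots: 0.7278.
All moduli strictly greater than 1? No.
Verdict: Not invertible.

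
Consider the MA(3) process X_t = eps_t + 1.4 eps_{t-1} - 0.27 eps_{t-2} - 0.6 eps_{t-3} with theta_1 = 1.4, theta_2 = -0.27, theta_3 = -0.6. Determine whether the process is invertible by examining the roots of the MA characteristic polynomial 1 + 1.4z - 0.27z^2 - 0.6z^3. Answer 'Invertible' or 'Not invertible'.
\text{Not invertible}

The MA(q) characteristic polynomial is P(z) = 1 + 1.4z - 0.27z^2 - 0.6z^3.
Invertibility requires all roots to lie outside the unit circle, i.e. |z| > 1 for every root.
Degree 3: look for a simple real root z0 first, then factor out (1 - z/z0) and solve the remaining quadratic.
Testing z0 = -1.25: P(-1.25) = 1 + (1.4)(-1.25) + (-0.27)(-1.25)^2 + (-0.6)(-1.25)^3
  = 1 + (-1.75) + (-0.421875) + (1.171875) = 0.  So z_0 = -1.25 is a root, |z_0| = 1.25.
Divide out the factor (1 + 0.8 z) = (1 - z/z0) (since 1/z0 = -0.8):
  P(z) = (1 + 0.8 z)(1 + (0.6) z + (-0.75) z^2)
  [check: z-coef 0.6 - (-0.8) = 1.4; z^2-coef -0.75 - (-0.8)(0.6) = -0.27; z^3-coef -(-0.8)(-0.75) = -0.6.]
Remaining roots from the quadratic factor 1 + (0.6) z + (-0.75) z^2:
  Set 1 + (0.6) z + (-0.75) z^2 = 0, i.e. a z^2 + b z + c = 0 with a = -0.75, b = 0.6, c = 1.
  Discriminant D = b^2 - 4ac = (0.6)^2 - 4*(-0.75)*1 = 0.36 - (-3) = 3.36.
  D >= 0, so the roots are real: z = (-b +/- sqrt(D)) / (2a) = (-0.6 +/- 1.83303) / (-1.5).
    z_1 = (-0.6 + 1.83303) / (-1.5) = -0.822,   |z_1| = 0.822.
    z_2 = (-0.6 - 1.83303) / (-1.5) = 1.622,   |z_2| = 1.622.
Moduli of all roots: 1.2500, 0.8220, 1.6220.
All moduli strictly greater than 1? No.
Verdict: Not invertible.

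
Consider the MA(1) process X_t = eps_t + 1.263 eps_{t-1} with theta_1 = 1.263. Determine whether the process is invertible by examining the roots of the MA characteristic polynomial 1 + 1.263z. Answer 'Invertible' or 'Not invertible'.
\text{Not invertible}

The MA(q) characteristic polynomial is P(z) = 1 + 1.263z.
Invertibility requires all roots to lie outside the unit circle, i.e. |z| > 1 for every root.
This is linear in z: 1 + (1.263) z = 0  =>  z = -1/(1.263) = -0.791766,  |z| = 0.791766.
Moduli of all roots: 0.7918.
All moduli strictly greater than 1? No.
Verdict: Not invertible.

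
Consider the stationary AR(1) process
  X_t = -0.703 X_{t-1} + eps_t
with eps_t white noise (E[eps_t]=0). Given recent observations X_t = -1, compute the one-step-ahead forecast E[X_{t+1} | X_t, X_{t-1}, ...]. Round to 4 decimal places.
E[X_{t+1} \mid \mathcal F_t] = 0.7030

For an AR(p) model X_t = c + sum_i phi_i X_{t-i} + eps_t, the
one-step-ahead conditional mean is
  E[X_{t+1} | X_t, ...] = c + sum_i phi_i X_{t+1-i}.
Substitute known values:
  E[X_{t+1} | ...] = (-0.703) * (-1)
                   = 0.7030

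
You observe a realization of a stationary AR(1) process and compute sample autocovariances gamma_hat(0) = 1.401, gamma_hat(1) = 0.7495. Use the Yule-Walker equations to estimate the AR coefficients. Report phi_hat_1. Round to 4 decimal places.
\hat\phi_{1} = 0.5350

The Yule-Walker equations for an AR(p) process read, in matrix form,
  Gamma_p phi = r_p,   with   (Gamma_p)_{ij} = gamma(|i - j|),
                       (r_p)_i = gamma(i),   i,j = 1..p.
Substitute the sample gammas (Toeplitz matrix and right-hand side of size 1):
  Gamma_p = [[1.401]]
  r_p     = [0.7495]
With p = 1 this is the single equation gamma(0) phi_1 = gamma(1):
  phi_hat_1 = gamma(1) / gamma(0) = 0.7495 / 1.401 = 0.5350.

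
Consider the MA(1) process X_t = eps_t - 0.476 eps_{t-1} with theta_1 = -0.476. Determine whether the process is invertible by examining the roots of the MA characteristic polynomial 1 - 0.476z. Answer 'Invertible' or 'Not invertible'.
\text{Invertible}

The MA(q) characteristic polynomial is P(z) = 1 - 0.476z.
Invertibility requires all roots to lie outside the unit circle, i.e. |z| > 1 for every root.
This is linear in z: 1 + (-0.476) z = 0  =>  z = -1/(-0.476) = 2.10084,  |z| = 2.10084.
Moduli of all roots: 2.1008.
All moduli strictly greater than 1? Yes.
Verdict: Invertible.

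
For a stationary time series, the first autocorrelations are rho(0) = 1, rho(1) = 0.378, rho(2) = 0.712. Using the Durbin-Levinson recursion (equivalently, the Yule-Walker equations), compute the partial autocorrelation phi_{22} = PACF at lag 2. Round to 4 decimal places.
\phi_{22} = 0.6640

The PACF at lag k is phi_{kk}, the last component of the solution
to the Yule-Walker system G_k phi = r_k where
  (G_k)_{ij} = rho(|i - j|), (r_k)_i = rho(i), i,j = 1..k.
Equivalently, Durbin-Levinson gives phi_{kk} iteratively:
  phi_{11} = rho(1)
  phi_{kk} = [rho(k) - sum_{j=1..k-1} phi_{k-1,j} rho(k-j)]
            / [1 - sum_{j=1..k-1} phi_{k-1,j} rho(j)],
  phi_{k,j} = phi_{k-1,j} - phi_{kk} phi_{k-1,k-j},  j = 1..k-1.
Step k = 1:
  phi_11 = rho(1) = 0.378.
Step k = 2:
  phi_22 = [rho(2) - phi_11 rho(1)] / [1 - phi_11 rho(1)] = [0.712 - (0.378)(0.378)] / [1 - (0.378)(0.378)]
         = 0.569116 / 0.857116 = 0.664.
Therefore phi_{22} = 0.6640.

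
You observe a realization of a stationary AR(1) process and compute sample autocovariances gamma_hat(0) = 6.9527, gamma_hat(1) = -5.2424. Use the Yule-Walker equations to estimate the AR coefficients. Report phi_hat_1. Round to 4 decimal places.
\hat\phi_{1} = -0.7540

The Yule-Walker equations for an AR(p) process read, in matrix form,
  Gamma_p phi = r_p,   with   (Gamma_p)_{ij} = gamma(|i - j|),
                       (r_p)_i = gamma(i),   i,j = 1..p.
Substitute the sample gammas (Toeplitz matrix and right-hand side of size 1):
  Gamma_p = [[6.9527]]
  r_p     = [-5.2424]
With p = 1 this is the single equation gamma(0) phi_1 = gamma(1):
  phi_hat_1 = gamma(1) / gamma(0) = -5.2424 / 6.9527 = -0.7540.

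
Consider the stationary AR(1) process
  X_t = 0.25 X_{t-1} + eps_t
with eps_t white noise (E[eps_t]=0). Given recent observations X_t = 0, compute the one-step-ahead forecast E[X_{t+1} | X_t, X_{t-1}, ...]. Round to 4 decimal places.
E[X_{t+1} \mid \mathcal F_t] = 0.0000

For an AR(p) model X_t = c + sum_i phi_i X_{t-i} + eps_t, the
one-step-ahead conditional mean is
  E[X_{t+1} | X_t, ...] = c + sum_i phi_i X_{t+1-i}.
Substitute known values:
  E[X_{t+1} | ...] = (0.25) * (0)
                   = 0.0000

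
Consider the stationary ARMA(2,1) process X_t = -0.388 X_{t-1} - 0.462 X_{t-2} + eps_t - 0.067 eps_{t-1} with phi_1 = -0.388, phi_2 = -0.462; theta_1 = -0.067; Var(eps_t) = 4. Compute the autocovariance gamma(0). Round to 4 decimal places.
\gamma(0) = 5.6899

Multiply the model equation by X_{t-k} and take expectations. With theta_0 = psi_0 = 1 and psi_j the MA(infinity) weights, this gives
  gamma(k) - sum_i phi_i gamma(k-i) = c_k,
  c_k = sigma^2 * sum_{j=k..q} theta_j psi_{j-k}   (c_k = 0 for k > q),
using gamma(-m) = gamma(m).
psi-weights needed (psi_j = theta_j + sum_i phi_i psi_{j-i}):
  psi_1 = theta_1 + phi_1 = -0.067 + (-0.388) = -0.455
Right-hand sides:
  c_0 = sigma^2 (1 + theta_1 psi_1) = 4 * (1 + (-0.067)(-0.455)) = 4 * 1.030485 = 4.12194
  c_1 = sigma^2 theta_1 = 4 * (-0.067) = -0.268
  c_2 = 0
Equations for k = 0, 1, 2 (AR order 2, c_2 = 0):
  (E0) gamma(0) = phi_1 gamma(1) + phi_2 gamma(2) + c_0
  (E1) gamma(1) = phi_1 gamma(0) + phi_2 gamma(1) + c_1
  (E2) gamma(2) = phi_1 gamma(1) + phi_2 gamma(0)
From (E1): gamma(1) = A gamma(0) + B with
  A = phi_1 / (1 - phi_2) = -0.388 / 1.462 = -0.26539,   B = c_1 / (1 - phi_2) = -0.268 / 1.462 = -0.183311.
Insert (E2) into (E0): gamma(0) (1 - phi_2^2) = phi_1 (1 + phi_2) gamma(1) + c_0.
  phi_1 (1 + phi_2) = (-0.388)(0.538) = -0.208744,   1 - phi_2^2 = 0.786556.
Replace gamma(1) by A gamma(0) + B and collect gamma(0):
  gamma(0) [0.786556 - (-0.208744)(-0.26539)] = (-0.208744)(-0.183311) + 4.12194
  gamma(0) * 0.731157 = 4.160205
  gamma(0) = 4.160205 / 0.731157 = 5.689889.
Therefore gamma(0) = 5.6899 (to 4 decimal places).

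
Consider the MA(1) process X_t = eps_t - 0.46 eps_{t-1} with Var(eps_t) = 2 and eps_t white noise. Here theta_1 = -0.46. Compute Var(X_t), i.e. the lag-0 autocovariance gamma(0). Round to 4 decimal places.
\gamma(0) = 2.4232

For an MA(q) process X_t = eps_t + sum_i theta_i eps_{t-i} with
Var(eps_t) = sigma^2, the variance is
  gamma(0) = sigma^2 * (1 + sum_i theta_i^2).
  sum_i theta_i^2 = (-0.46)^2 = 0.2116.
  gamma(0) = 2 * (1 + 0.2116) = 2 * 1.2116 = 2.4232.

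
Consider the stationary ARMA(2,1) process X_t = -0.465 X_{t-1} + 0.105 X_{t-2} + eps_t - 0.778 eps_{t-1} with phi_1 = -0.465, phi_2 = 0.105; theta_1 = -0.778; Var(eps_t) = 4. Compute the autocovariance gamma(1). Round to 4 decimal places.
\gamma(1) = -10.4246

Multiply the model equation by X_{t-k} and take expectations. With theta_0 = psi_0 = 1 and psi_j the MA(infinity) weights, this gives
  gamma(k) - sum_i phi_i gamma(k-i) = c_k,
  c_k = sigma^2 * sum_{j=k..q} theta_j psi_{j-k}   (c_k = 0 for k > q),
using gamma(-m) = gamma(m).
psi-weights needed (psi_j = theta_j + sum_i phi_i psi_{j-i}):
  psi_1 = theta_1 + phi_1 = -0.778 + (-0.465) = -1.243
Right-hand sides:
  c_0 = sigma^2 (1 + theta_1 psi_1) = 4 * (1 + (-0.778)(-1.243)) = 4 * 1.967054 = 7.868216
  c_1 = sigma^2 theta_1 = 4 * (-0.778) = -3.112
  c_2 = 0
Equations for k = 0, 1, 2 (AR order 2, c_2 = 0):
  (E0) gamma(0) = phi_1 gamma(1) + phi_2 gamma(2) + c_0
  (E1) gamma(1) = phi_1 gamma(0) + phi_2 gamma(1) + c_1
  (E2) gamma(2) = phi_1 gamma(1) + phi_2 gamma(0)
From (E1): gamma(1) = A gamma(0) + B with
  A = phi_1 / (1 - phi_2) = -0.465 / 0.895 = -0.519553,   B = c_1 / (1 - phi_2) = -3.112 / 0.895 = -3.477095.
Insert (E2) into (E0): gamma(0) (1 - phi_2^2) = phi_1 (1 + phi_2) gamma(1) + c_0.
  phi_1 (1 + phi_2) = (-0.465)(1.105) = -0.513825,   1 - phi_2^2 = 0.988975.
Replace gamma(1) by A gamma(0) + B and collect gamma(0):
  gamma(0) [0.988975 - (-0.513825)(-0.519553)] = (-0.513825)(-3.477095) + 7.868216
  gamma(0) * 0.722016 = 9.654834
  gamma(0) = 9.654834 / 0.722016 = 13.372057.
  gamma(1) = A gamma(0) + B = (-0.519553)(13.372057) + (-3.477095) = -10.424588.
Therefore gamma(1) = -10.4246 (to 4 decimal places).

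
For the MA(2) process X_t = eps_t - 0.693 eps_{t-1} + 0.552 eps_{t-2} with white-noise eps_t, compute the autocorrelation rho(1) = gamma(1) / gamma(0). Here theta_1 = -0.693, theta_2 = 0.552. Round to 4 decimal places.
\rho(1) = -0.6026

For an MA(q) process with theta_0 = 1, the autocovariance is
  gamma(k) = sigma^2 * sum_{i=0..q-k} theta_i * theta_{i+k},
and rho(k) = gamma(k) / gamma(0). Sigma^2 cancels.
  numerator   = (1)*(-0.693) + (-0.693)*(0.552) = -1.075536.
  denominator = (1)^2 + (-0.693)^2 + (0.552)^2 = 1.784953.
  rho(1) = -1.075536 / 1.784953 = -0.6026.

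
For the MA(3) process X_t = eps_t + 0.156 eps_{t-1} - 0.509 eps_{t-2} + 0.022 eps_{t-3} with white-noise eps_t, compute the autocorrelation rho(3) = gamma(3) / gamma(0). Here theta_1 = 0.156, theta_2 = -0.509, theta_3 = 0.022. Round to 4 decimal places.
\rho(3) = 0.0171

For an MA(q) process with theta_0 = 1, the autocovariance is
  gamma(k) = sigma^2 * sum_{i=0..q-k} theta_i * theta_{i+k},
and rho(k) = gamma(k) / gamma(0). Sigma^2 cancels.
  numerator   = (1)*(0.022) = 0.022.
  denominator = (1)^2 + (0.156)^2 + (-0.509)^2 + (0.022)^2 = 1.283901.
  rho(3) = 0.022 / 1.283901 = 0.0171.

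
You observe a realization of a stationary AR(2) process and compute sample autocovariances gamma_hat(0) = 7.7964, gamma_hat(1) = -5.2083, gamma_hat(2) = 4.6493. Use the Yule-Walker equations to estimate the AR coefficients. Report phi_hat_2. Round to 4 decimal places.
\hat\phi_{2} = 0.2710

The Yule-Walker equations for an AR(p) process read, in matrix form,
  Gamma_p phi = r_p,   with   (Gamma_p)_{ij} = gamma(|i - j|),
                       (r_p)_i = gamma(i),   i,j = 1..p.
Substitute the sample gammas (Toeplitz matrix and right-hand side of size 2):
  Gamma_p = [[7.7964, -5.2083], [-5.2083, 7.7964]]
  r_p     = [-5.2083, 4.6493]
Written out:
  7.7964 phi_1 - 5.2083 phi_2 = -5.2083
  -5.2083 phi_1 + 7.7964 phi_2 = 4.6493
Solve by Cramer's rule:
  det = gamma(0)^2 - gamma(1)^2 = (7.7964)^2 - (-5.2083)^2 = 60.78385296 - 27.12638889 = 33.65746407
  phi_hat_1 = [gamma(1) gamma(0) - gamma(1) gamma(2)] / det = [(-5.2083)(7.7964) - (-5.2083)(4.6493)] / 33.65746407 = -16.39104093 / 33.65746407 = -0.487
  phi_hat_2 = [gamma(0) gamma(2) - gamma(1)^2] / det = [(7.7964)(4.6493) - (-5.2083)^2] / 33.65746407 = 9.12141363 / 33.65746407 = 0.271
So phi_hat = [-0.4870, 0.2710].
Therefore phi_hat_2 = 0.2710.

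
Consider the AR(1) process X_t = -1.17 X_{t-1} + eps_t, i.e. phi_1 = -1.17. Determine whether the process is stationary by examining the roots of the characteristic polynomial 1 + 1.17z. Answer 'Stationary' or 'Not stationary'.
\text{Not stationary}

The AR(p) characteristic polynomial is P(z) = 1 + 1.17z.
Stationarity requires all roots to lie outside the unit circle, i.e. |z| > 1 for every root.
This is linear in z: 1 + (1.17) z = 0  =>  z = -1/(1.17) = -0.854701,  |z| = 0.854701.
Moduli of all roots: 0.8547.
All moduli strictly greater than 1? No.
Verdict: Not stationary.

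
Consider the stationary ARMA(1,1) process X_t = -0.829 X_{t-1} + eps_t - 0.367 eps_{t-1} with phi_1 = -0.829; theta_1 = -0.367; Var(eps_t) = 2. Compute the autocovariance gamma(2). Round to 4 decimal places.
\gamma(2) = 8.2692

Multiply the model equation by X_{t-k} and take expectations. With theta_0 = psi_0 = 1 and psi_j the MA(infinity) weights, this gives
  gamma(k) - sum_i phi_i gamma(k-i) = c_k,
  c_k = sigma^2 * sum_{j=k..q} theta_j psi_{j-k}   (c_k = 0 for k > q),
using gamma(-m) = gamma(m).
psi-weights needed (psi_j = theta_j + sum_i phi_i psi_{j-i}):
  psi_1 = theta_1 + phi_1 = -0.367 + (-0.829) = -1.196
Right-hand sides:
  c_0 = sigma^2 (1 + theta_1 psi_1) = 2 * (1 + (-0.367)(-1.196)) = 2 * 1.438932 = 2.877864
  c_1 = sigma^2 theta_1 = 2 * (-0.367) = -0.734
  c_2 = 0
Equations for k = 0 and k = 1 (AR order 1):
  gamma(0) = phi_1 gamma(1) + c_0
  gamma(1) = phi_1 gamma(0) + c_1
Substituting the second into the first: gamma(0) (1 - phi_1^2) = c_0 + phi_1 c_1, so
  gamma(0) = (c_0 + phi_1 c_1) / (1 - phi_1^2) = (2.877864 + (-0.829)(-0.734)) / (1 - (-0.829)^2) = 3.48635 / 0.312759 = 11.147081.
  gamma(1) = phi_1 gamma(0) + c_1 = (-0.829)(11.147081) + (-0.734) = -9.97493.
For k = 2 (> q): gamma(2) = phi_1 gamma(1) = (-0.829)(-9.97493) = 8.269217.
Therefore gamma(2) = 8.2692 (to 4 decimal places).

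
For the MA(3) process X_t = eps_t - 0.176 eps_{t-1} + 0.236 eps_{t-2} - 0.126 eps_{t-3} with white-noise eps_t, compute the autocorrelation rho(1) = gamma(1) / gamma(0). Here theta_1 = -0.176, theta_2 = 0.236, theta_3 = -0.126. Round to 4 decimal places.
\rho(1) = -0.2243

For an MA(q) process with theta_0 = 1, the autocovariance is
  gamma(k) = sigma^2 * sum_{i=0..q-k} theta_i * theta_{i+k},
and rho(k) = gamma(k) / gamma(0). Sigma^2 cancels.
  numerator   = (1)*(-0.176) + (-0.176)*(0.236) + (0.236)*(-0.126) = -0.247272.
  denominator = (1)^2 + (-0.176)^2 + (0.236)^2 + (-0.126)^2 = 1.102548.
  rho(1) = -0.247272 / 1.102548 = -0.2243.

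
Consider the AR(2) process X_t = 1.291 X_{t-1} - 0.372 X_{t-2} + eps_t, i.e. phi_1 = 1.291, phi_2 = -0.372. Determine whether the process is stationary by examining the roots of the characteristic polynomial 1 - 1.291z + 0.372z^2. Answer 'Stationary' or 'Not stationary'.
\text{Stationary}

The AR(p) characteristic polynomial is P(z) = 1 - 1.291z + 0.372z^2.
Stationarity requires all roots to lie outside the unit circle, i.e. |z| > 1 for every root.
Set 1 + (-1.291) z + (0.372) z^2 = 0, i.e. a z^2 + b z + c = 0 with a = 0.372, b = -1.291, c = 1.
Discriminant D = b^2 - 4ac = (-1.291)^2 - 4*(0.372)*1 = 1.666681 - (1.488) = 0.178681.
D >= 0, so the roots are real: z = (-b +/- sqrt(D)) / (2a) = (1.291 +/- 0.422707) / (0.744).
  z_1 = (1.291 + 0.422707) / (0.744) = 2.3034,   |z_1| = 2.3034.
  z_2 = (1.291 - 0.422707) / (0.744) = 1.1671,   |z_2| = 1.1671.
Moduli of all roots: 2.3034, 1.1671.
All moduli strictly greater than 1? Yes.
Verdict: Stationary.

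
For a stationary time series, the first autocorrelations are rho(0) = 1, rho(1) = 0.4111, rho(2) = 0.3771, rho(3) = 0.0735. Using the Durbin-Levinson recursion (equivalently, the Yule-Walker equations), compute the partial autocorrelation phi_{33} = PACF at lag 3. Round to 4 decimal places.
\phi_{33} = -0.1870

The PACF at lag k is phi_{kk}, the last component of the solution
to the Yule-Walker system G_k phi = r_k where
  (G_k)_{ij} = rho(|i - j|), (r_k)_i = rho(i), i,j = 1..k.
Equivalently, Durbin-Levinson gives phi_{kk} iteratively:
  phi_{11} = rho(1)
  phi_{kk} = [rho(k) - sum_{j=1..k-1} phi_{k-1,j} rho(k-j)]
            / [1 - sum_{j=1..k-1} phi_{k-1,j} rho(j)],
  phi_{k,j} = phi_{k-1,j} - phi_{kk} phi_{k-1,k-j},  j = 1..k-1.
Step k = 1:
  phi_11 = rho(1) = 0.4111.
Step k = 2:
  phi_22 = [rho(2) - phi_11 rho(1)] / [1 - phi_11 rho(1)] = [0.3771 - (0.4111)(0.4111)] / [1 - (0.4111)(0.4111)]
         = 0.20809679 / 0.83099679 = 0.250418.
  Update: phi_21 = phi_11 - phi_22 phi_11 = 0.4111 - (0.250418)(0.4111) = 0.308153.
Step k = 3:
  phi_33 = [rho(3) - phi_21 rho(2) - phi_22 rho(1)] / [1 - phi_21 rho(1) - phi_22 rho(2)]
    numerator   = 0.0735 - (0.308153)(0.3771) - (0.250418)(0.4111) = -0.14565147
    denominator = 1 - (0.308153)(0.4111) - (0.250418)(0.3771) = 0.77888555
  phi_33 = -0.14565147 / 0.77888555 = -0.187.
Therefore phi_{33} = -0.1870.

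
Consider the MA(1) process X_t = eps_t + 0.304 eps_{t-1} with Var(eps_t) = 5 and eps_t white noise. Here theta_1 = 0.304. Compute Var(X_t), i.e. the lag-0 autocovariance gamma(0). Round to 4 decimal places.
\gamma(0) = 5.4621

For an MA(q) process X_t = eps_t + sum_i theta_i eps_{t-i} with
Var(eps_t) = sigma^2, the variance is
  gamma(0) = sigma^2 * (1 + sum_i theta_i^2).
  sum_i theta_i^2 = (0.304)^2 = 0.092416.
  gamma(0) = 5 * (1 + 0.092416) = 5 * 1.092416 = 5.46208, which rounds to 5.4621.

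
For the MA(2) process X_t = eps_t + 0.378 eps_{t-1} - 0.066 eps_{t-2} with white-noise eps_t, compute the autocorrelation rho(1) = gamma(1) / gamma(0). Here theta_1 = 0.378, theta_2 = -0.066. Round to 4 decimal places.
\rho(1) = 0.3077

For an MA(q) process with theta_0 = 1, the autocovariance is
  gamma(k) = sigma^2 * sum_{i=0..q-k} theta_i * theta_{i+k},
and rho(k) = gamma(k) / gamma(0). Sigma^2 cancels.
  numerator   = (1)*(0.378) + (0.378)*(-0.066) = 0.353052.
  denominator = (1)^2 + (0.378)^2 + (-0.066)^2 = 1.14724.
  rho(1) = 0.353052 / 1.14724 = 0.3077.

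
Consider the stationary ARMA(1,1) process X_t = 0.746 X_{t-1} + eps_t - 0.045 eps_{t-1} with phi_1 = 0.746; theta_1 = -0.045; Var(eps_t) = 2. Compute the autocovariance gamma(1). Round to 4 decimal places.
\gamma(1) = 3.0552

Multiply the model equation by X_{t-k} and take expectations. With theta_0 = psi_0 = 1 and psi_j the MA(infinity) weights, this gives
  gamma(k) - sum_i phi_i gamma(k-i) = c_k,
  c_k = sigma^2 * sum_{j=k..q} theta_j psi_{j-k}   (c_k = 0 for k > q),
using gamma(-m) = gamma(m).
psi-weights needed (psi_j = theta_j + sum_i phi_i psi_{j-i}):
  psi_1 = theta_1 + phi_1 = -0.045 + (0.746) = 0.701
Right-hand sides:
  c_0 = sigma^2 (1 + theta_1 psi_1) = 2 * (1 + (-0.045)(0.701)) = 2 * 0.968455 = 1.93691
  c_1 = sigma^2 theta_1 = 2 * (-0.045) = -0.09
  c_2 = 0
Equations for k = 0 and k = 1 (AR order 1):
  gamma(0) = phi_1 gamma(1) + c_0
  gamma(1) = phi_1 gamma(0) + c_1
Substituting the second into the first: gamma(0) (1 - phi_1^2) = c_0 + phi_1 c_1, so
  gamma(0) = (c_0 + phi_1 c_1) / (1 - phi_1^2) = (1.93691 + (0.746)(-0.09)) / (1 - (0.746)^2) = 1.86977 / 0.443484 = 4.216093.
  gamma(1) = phi_1 gamma(0) + c_1 = (0.746)(4.216093) + (-0.09) = 3.055206.
Therefore gamma(1) = 3.0552 (to 4 decimal places).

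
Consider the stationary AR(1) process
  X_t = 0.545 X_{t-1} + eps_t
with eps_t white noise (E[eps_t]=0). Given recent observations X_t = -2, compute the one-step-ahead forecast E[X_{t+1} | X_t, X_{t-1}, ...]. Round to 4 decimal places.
E[X_{t+1} \mid \mathcal F_t] = -1.0900

For an AR(p) model X_t = c + sum_i phi_i X_{t-i} + eps_t, the
one-step-ahead conditional mean is
  E[X_{t+1} | X_t, ...] = c + sum_i phi_i X_{t+1-i}.
Substitute known values:
  E[X_{t+1} | ...] = (0.545) * (-2)
                   = -1.0900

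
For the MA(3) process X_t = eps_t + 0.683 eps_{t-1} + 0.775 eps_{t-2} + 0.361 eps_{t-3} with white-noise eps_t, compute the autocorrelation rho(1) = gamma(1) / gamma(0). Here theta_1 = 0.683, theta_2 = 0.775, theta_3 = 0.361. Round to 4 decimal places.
\rho(1) = 0.6790

For an MA(q) process with theta_0 = 1, the autocovariance is
  gamma(k) = sigma^2 * sum_{i=0..q-k} theta_i * theta_{i+k},
and rho(k) = gamma(k) / gamma(0). Sigma^2 cancels.
  numerator   = (1)*(0.683) + (0.683)*(0.775) + (0.775)*(0.361) = 1.4921.
  denominator = (1)^2 + (0.683)^2 + (0.775)^2 + (0.361)^2 = 2.197435.
  rho(1) = 1.4921 / 2.197435 = 0.6790.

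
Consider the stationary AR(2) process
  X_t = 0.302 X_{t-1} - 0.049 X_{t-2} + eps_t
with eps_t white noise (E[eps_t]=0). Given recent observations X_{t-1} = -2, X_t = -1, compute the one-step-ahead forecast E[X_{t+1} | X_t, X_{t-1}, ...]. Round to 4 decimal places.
E[X_{t+1} \mid \mathcal F_t] = -0.2040

For an AR(p) model X_t = c + sum_i phi_i X_{t-i} + eps_t, the
one-step-ahead conditional mean is
  E[X_{t+1} | X_t, ...] = c + sum_i phi_i X_{t+1-i}.
Substitute known values:
  E[X_{t+1} | ...] = (0.302) * (-1) + (-0.049) * (-2)
                   = -0.2040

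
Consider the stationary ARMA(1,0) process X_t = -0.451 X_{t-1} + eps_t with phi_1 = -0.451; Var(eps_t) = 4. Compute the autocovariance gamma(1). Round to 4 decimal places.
\gamma(1) = -2.2646

Multiply the model equation by X_{t-k} and take expectations. With theta_0 = psi_0 = 1 and psi_j the MA(infinity) weights, this gives
  gamma(k) - sum_i phi_i gamma(k-i) = c_k,
  c_k = sigma^2 * sum_{j=k..q} theta_j psi_{j-k}   (c_k = 0 for k > q),
using gamma(-m) = gamma(m).
Pure AR (q = 0): c_0 = sigma^2 = 4, c_k = 0 for k >= 1.
Equations for k = 0 and k = 1 (AR order 1):
  gamma(0) = phi_1 gamma(1) + c_0
  gamma(1) = phi_1 gamma(0) + c_1
Substituting the second into the first: gamma(0) (1 - phi_1^2) = c_0 + phi_1 c_1, so
  gamma(0) = c_0 / (1 - phi_1^2) = 4 / (1 - (-0.451)^2) = 4 / 0.796599 = 5.021347.
  gamma(1) = phi_1 gamma(0) = (-0.451)(5.021347) = -2.264627.
Therefore gamma(1) = -2.2646 (to 4 decimal places).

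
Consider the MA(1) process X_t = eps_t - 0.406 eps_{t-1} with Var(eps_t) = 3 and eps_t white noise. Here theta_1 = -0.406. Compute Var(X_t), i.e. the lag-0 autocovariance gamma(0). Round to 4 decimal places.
\gamma(0) = 3.4945

For an MA(q) process X_t = eps_t + sum_i theta_i eps_{t-i} with
Var(eps_t) = sigma^2, the variance is
  gamma(0) = sigma^2 * (1 + sum_i theta_i^2).
  sum_i theta_i^2 = (-0.406)^2 = 0.164836.
  gamma(0) = 3 * (1 + 0.164836) = 3 * 1.164836 = 3.494508, which rounds to 3.4945.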